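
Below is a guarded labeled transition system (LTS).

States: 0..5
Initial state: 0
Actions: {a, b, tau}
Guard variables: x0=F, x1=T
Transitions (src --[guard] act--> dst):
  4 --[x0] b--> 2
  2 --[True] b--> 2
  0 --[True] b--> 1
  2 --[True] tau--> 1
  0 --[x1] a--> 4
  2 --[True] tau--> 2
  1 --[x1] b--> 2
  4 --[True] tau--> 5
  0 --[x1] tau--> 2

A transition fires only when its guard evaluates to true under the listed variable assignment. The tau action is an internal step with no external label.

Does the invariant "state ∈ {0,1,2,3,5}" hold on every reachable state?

Safe = {0,1,2,3,5}
R = {0,1,2,4,5}
  0: ok
  1: ok
  2: ok
  4: ✗ unsafe
  5: ok
reach 4 via a — violates

Answer: INVARIANT VIOLATED at state 4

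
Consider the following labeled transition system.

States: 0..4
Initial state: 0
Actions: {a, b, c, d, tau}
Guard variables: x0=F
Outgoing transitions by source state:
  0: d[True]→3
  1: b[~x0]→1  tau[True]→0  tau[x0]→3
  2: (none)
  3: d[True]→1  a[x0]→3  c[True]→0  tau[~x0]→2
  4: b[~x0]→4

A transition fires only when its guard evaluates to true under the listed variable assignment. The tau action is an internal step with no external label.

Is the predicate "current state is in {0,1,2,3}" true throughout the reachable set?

Inv-set: {0,1,2,3}
R = {0,1,2,3}
  0: ok
  1: ok
  2: ok
  3: ok

Answer: INVARIANT HOLDS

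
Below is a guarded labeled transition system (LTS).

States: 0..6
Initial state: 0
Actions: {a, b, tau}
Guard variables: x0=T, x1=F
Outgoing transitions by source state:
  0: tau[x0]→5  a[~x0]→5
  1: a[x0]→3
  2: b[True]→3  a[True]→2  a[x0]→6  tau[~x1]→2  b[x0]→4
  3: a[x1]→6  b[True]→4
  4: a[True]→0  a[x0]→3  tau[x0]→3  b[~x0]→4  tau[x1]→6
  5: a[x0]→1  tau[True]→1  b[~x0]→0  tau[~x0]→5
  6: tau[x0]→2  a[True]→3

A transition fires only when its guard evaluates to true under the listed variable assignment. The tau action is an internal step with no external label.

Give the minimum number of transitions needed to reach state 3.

Breadth-first toward 3:
  L0 = {0}
  L1 = {5}
  L2 = {1}
  L3 = {3}
first hit 3 at d=3 via tau·a·a

Answer: 3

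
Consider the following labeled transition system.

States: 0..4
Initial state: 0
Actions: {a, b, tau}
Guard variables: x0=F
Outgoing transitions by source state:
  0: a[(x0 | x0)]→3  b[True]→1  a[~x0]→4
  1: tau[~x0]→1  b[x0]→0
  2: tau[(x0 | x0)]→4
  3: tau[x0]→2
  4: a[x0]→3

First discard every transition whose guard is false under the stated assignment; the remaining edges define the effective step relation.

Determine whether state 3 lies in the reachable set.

3 transition(s) survive guard evaluation.
L0 = {0}
L1 = {1,4}  total {0,1,4}
Reach set: {0,1,4}

Answer: UNREACHABLE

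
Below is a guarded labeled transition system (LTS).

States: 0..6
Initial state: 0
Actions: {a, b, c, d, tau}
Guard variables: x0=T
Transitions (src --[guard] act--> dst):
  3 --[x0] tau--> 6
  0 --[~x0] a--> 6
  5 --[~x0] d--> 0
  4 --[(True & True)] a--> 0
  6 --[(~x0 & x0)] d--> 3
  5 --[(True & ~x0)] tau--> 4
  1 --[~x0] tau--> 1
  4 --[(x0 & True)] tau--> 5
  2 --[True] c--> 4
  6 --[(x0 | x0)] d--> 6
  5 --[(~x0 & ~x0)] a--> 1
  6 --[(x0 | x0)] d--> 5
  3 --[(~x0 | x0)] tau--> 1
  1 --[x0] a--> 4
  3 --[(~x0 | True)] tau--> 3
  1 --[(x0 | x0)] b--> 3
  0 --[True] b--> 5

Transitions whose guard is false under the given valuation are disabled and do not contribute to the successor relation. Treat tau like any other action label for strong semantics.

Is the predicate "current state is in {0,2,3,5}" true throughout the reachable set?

Allowed set {0,2,3,5}
Reach set: {0,5}
  0: safe
  5: safe

Answer: INVARIANT HOLDS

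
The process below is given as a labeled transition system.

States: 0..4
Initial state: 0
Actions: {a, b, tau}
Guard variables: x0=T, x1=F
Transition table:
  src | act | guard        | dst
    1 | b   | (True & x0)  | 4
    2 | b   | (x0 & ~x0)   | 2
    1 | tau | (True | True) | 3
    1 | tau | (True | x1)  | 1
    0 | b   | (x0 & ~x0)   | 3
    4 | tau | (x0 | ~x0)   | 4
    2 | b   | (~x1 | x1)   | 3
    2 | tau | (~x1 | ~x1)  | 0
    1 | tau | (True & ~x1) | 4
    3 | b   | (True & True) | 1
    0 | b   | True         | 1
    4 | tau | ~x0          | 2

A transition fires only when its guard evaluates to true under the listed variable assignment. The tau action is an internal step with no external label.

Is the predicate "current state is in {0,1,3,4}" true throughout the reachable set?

Allowed set {0,1,3,4}
Reachable = {0,1,3,4}
  0: safe
  1: safe
  3: safe
  4: safe

Answer: INVARIANT HOLDS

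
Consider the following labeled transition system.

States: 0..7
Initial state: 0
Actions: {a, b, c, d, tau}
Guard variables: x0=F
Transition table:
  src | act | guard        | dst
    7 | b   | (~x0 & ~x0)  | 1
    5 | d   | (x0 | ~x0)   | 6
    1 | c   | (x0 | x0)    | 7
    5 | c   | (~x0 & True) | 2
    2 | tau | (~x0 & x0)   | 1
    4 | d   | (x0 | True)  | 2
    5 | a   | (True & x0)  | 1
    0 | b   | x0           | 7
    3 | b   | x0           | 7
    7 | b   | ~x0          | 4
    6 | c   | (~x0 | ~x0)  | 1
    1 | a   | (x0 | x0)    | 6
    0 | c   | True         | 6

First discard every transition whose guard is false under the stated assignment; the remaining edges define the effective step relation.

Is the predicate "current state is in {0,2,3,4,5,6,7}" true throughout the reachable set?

Answer: INVARIANT VIOLATED at state 1

Working:
Inv-set: {0,2,3,4,5,6,7}
R = {0,1,6}
  0: safe
  1: ✗ unsafe
  6: safe
witness against invariant: c·c → 1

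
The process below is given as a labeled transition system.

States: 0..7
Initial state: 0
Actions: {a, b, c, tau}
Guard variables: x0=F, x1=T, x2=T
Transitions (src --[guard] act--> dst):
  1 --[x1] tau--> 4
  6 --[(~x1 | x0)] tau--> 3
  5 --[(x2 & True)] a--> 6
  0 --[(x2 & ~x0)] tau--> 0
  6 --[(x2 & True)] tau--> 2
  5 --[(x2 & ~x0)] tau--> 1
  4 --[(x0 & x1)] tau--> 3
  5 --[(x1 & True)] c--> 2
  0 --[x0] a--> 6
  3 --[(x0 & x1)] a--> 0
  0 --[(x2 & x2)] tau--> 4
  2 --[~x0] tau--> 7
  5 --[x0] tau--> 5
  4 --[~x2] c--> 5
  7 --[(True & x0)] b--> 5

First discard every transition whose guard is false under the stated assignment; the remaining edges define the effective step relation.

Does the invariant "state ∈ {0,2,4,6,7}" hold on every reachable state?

Allowed set {0,2,4,6,7}
R = {0,4}
  0: ✓
  4: ✓

Answer: INVARIANT HOLDS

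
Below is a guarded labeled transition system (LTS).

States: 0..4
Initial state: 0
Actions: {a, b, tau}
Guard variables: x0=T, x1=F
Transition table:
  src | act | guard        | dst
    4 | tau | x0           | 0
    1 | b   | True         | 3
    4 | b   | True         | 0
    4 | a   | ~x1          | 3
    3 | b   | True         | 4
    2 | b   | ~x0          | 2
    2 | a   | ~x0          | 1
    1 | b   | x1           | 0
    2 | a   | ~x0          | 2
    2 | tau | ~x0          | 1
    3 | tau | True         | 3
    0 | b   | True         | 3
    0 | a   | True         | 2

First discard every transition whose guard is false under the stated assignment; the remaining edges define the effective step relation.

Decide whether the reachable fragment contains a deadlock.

Answer: DEADLOCK at state 2

Working:
Reachable = {0,2,3,4}
  0: a→2  b→3  [deg 2]
  2: ∅  [STUCK]
  3: b→4  tau→3  [deg 2]
  4: a→3  b→0  tau→0  [deg 3]
witness 2: a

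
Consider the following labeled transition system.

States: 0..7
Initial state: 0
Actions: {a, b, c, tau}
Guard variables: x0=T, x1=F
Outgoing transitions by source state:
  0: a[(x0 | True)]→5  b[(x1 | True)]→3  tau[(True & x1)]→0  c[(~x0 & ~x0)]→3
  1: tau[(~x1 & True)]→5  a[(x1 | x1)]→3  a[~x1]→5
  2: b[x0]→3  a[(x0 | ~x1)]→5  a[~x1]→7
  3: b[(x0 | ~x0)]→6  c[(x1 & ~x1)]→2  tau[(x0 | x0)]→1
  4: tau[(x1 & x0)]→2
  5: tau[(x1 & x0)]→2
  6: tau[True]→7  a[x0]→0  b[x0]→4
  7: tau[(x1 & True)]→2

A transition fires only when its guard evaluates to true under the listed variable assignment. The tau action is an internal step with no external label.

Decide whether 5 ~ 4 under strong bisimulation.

Bisimulation quotient by refinement:
  round 0: {{0,1,2,3,4,5,6,7}}
  round 1: {{0,2},{1},{3},{4,5,7},{6}}
5 equivalence class(es) (converged in 2)
class of 5: {4,5,7}; class of 4: {4,5,7}

Answer: BISIMILAR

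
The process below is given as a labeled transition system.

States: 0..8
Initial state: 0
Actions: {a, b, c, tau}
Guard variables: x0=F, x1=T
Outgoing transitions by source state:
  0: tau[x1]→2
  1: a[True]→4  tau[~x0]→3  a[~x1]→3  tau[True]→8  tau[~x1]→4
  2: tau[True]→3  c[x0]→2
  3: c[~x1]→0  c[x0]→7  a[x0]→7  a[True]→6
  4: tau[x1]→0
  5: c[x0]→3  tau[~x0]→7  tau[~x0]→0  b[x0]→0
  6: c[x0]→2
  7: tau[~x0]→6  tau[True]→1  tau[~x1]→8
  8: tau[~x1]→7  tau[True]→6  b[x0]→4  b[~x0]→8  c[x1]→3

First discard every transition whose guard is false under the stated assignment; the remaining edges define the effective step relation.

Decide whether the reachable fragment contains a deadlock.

R = {0,2,3,6}
  0: tau→2  [1 out]
  2: tau→3  [1 out]
  3: a→6  [1 out]
  6: ∅  [no exit]
witness 6: tau·tau·a

Answer: DEADLOCK at state 6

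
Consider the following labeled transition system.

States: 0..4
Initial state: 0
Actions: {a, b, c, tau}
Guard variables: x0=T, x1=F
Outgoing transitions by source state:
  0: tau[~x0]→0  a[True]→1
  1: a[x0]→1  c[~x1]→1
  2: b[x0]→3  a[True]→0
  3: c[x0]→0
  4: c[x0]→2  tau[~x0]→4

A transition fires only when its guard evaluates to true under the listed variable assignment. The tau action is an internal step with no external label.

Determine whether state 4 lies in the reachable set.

Guard filter leaves 7 enabled edge(s).
depth 0: {0}
depth 1: {1}  total {0,1}
Reach set: {0,1}

Answer: UNREACHABLE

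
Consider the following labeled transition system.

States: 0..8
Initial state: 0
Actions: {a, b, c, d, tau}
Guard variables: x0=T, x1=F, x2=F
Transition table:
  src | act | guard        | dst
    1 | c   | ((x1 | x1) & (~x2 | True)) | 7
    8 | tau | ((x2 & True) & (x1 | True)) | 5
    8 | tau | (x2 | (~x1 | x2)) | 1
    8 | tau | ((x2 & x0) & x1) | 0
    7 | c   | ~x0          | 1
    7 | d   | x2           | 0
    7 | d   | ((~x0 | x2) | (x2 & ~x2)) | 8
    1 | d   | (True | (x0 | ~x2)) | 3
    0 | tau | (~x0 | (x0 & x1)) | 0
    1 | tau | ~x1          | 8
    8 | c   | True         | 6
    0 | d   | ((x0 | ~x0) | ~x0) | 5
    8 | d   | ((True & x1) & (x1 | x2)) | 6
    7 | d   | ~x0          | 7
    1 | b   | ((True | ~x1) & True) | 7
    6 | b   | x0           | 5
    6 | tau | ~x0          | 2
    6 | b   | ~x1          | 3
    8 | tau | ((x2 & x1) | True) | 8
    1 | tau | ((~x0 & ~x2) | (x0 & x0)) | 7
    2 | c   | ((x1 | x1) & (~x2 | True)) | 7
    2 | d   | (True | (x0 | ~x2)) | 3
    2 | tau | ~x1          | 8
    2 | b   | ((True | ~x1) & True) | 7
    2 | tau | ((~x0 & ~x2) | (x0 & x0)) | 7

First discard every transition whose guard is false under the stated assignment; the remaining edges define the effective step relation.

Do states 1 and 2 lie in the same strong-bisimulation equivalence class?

Bisimulation quotient by refinement:
  P[0] = {{0,1,2,3,4,5,6,7,8}}
  P[1] = {{0},{1,2},{3,4,5,7},{6},{8}}
stable after 2 split(s): 5 block(s)
1∈{1,2}, 2∈{1,2}

Answer: BISIMILAR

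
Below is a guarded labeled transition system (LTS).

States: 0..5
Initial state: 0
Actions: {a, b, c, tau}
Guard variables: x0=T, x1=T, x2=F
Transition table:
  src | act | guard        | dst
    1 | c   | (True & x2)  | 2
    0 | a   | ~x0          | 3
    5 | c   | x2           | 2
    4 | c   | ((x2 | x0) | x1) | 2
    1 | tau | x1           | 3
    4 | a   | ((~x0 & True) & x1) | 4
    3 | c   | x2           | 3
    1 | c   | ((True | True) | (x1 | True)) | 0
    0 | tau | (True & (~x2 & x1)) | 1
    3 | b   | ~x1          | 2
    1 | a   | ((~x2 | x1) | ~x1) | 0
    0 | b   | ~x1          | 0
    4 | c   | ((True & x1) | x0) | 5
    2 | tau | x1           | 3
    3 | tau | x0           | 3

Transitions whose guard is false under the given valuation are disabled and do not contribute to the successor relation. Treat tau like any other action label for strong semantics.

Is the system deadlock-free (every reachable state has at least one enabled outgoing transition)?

Answer: DEADLOCK-FREE

Analysis:
Reachable = {0,1,3}
  0: tau→1  [1 out]
  1: a→0  c→0  tau→3  [3 out]
  3: tau→3  [1 out]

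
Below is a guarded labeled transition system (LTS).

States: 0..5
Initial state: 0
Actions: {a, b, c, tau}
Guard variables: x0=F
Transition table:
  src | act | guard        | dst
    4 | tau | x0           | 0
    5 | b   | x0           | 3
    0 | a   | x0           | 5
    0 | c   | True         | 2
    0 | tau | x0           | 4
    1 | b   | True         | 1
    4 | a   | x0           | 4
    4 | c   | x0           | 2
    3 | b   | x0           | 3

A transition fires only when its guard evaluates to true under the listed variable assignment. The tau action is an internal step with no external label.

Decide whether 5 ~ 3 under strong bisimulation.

Bisimulation quotient by refinement:
  P[0] = {{0,1,2,3,4,5}}
  P[1] = {{0},{1},{2,3,4,5}}
3 equivalence class(es) (converged in 2)
[5]={2,3,4,5}  [3]={2,3,4,5}

Answer: BISIMILAR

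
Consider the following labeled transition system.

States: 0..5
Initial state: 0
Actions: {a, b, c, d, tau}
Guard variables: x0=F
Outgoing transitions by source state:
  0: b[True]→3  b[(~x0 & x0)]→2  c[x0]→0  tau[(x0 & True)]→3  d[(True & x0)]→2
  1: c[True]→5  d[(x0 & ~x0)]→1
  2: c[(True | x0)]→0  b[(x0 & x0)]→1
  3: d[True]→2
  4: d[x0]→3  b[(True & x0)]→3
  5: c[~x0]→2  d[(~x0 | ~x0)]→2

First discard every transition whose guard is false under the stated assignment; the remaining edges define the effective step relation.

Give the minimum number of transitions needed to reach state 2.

Breadth-first toward 2:
  Layer 0: {0}
  Layer 1: {3}
  Layer 2: {2}
depth(2)=2, e.g. b·d

Answer: 2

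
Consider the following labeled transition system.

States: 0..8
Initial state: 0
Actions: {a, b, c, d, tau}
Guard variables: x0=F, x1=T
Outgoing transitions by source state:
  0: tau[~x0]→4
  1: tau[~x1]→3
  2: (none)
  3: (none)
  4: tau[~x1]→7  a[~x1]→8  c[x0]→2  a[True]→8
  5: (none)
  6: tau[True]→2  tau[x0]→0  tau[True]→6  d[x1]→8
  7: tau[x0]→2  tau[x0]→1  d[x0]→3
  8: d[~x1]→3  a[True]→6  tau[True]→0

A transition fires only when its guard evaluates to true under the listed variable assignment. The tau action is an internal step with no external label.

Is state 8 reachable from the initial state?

After dropping false guards: 7 live edges.
Layer 0: {0}
Layer 1: {4}  now seen {0,4}
Layer 2: {8}  now seen {0,4,8}
Layer 3: {6}  now seen {0,4,6,8}
Layer 4: {2}  now seen {0,2,4,6,8}
R = {0,2,4,6,8}
witness 8: tau·a

Answer: REACHABLE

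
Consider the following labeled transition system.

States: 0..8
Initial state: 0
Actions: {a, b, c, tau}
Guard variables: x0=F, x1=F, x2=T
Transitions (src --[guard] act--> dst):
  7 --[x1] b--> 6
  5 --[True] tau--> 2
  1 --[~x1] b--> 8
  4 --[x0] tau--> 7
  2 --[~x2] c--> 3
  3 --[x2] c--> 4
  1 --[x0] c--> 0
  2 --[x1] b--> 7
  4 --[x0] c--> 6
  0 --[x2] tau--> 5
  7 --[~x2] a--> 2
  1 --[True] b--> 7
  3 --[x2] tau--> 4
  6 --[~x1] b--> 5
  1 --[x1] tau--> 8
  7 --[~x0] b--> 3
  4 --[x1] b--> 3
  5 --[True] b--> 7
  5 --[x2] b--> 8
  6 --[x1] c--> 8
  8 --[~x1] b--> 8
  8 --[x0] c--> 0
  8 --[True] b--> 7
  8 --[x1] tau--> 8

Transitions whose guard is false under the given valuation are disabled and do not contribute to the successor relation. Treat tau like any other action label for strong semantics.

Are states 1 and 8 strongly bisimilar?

Answer: BISIMILAR

Working:
Refine partition for ~:
  P[0] = {{0,1,2,3,4,5,6,7,8}}
  P[1] = {{0},{1,6,7,8},{2,4},{3},{5}}
  P[2] = {{0},{1,8},{2,4},{3},{5},{6},{7}}
stable after 3 split(s): 7 block(s)
1∈{1,8}, 8∈{1,8}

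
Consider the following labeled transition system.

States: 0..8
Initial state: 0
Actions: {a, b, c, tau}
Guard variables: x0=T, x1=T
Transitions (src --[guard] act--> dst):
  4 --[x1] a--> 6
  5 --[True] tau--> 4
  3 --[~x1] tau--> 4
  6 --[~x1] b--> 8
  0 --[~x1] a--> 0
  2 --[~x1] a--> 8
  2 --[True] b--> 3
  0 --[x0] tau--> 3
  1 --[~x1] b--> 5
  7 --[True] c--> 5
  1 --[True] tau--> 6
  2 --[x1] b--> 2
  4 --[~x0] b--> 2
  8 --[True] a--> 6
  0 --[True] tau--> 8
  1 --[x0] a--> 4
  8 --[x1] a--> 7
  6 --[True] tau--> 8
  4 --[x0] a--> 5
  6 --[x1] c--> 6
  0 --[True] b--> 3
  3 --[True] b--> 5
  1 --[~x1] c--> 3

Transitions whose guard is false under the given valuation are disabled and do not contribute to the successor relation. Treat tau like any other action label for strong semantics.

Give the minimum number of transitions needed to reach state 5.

Layered search for 5:
  L0 = {0}
  L1 = {3,8}
  L2 = {5,6,7}
depth(5)=2, e.g. b·b

Answer: 2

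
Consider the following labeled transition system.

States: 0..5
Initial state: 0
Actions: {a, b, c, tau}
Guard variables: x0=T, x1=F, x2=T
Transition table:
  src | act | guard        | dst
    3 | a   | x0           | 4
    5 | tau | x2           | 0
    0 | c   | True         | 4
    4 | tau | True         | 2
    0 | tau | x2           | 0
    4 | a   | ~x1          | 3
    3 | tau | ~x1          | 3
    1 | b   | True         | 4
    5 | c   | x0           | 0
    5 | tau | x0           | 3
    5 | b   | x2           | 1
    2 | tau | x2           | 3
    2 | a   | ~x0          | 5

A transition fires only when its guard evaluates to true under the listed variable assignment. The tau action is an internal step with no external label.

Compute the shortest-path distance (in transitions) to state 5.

BFS to 5:
  L0 = {0}
  L1 = {4}
  L2 = {2,3}
5 never appears.

Answer: UNREACHABLE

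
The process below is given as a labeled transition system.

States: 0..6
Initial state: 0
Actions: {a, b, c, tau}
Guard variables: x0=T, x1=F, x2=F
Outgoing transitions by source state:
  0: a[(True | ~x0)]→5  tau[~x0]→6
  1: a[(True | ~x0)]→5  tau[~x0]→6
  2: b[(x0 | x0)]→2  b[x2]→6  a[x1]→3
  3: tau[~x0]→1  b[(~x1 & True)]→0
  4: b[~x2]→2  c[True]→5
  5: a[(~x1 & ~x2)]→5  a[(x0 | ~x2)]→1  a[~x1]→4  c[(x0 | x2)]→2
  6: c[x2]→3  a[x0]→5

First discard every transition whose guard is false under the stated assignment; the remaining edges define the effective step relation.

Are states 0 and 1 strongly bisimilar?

Compute ~ classes (split until stable):
  π0 = {{0,1,2,3,4,5,6}}
  π1 = {{0,1,6},{2,3},{4},{5}}
  π2 = {{0,1,6},{2},{3},{4},{5}}
stable after 3 split(s): 5 block(s)
0∈{0,1,6}, 1∈{0,1,6}

Answer: BISIMILAR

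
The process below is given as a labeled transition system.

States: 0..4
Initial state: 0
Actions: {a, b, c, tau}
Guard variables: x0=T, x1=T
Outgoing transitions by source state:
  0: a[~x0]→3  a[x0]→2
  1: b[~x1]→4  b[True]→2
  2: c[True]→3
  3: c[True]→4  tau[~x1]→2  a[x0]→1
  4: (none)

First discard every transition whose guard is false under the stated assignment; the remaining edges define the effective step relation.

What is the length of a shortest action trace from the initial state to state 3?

Breadth-first toward 3:
  L0 = {0}
  L1 = {2}
  L2 = {3}
first hit 3 at d=2 via a·c

Answer: 2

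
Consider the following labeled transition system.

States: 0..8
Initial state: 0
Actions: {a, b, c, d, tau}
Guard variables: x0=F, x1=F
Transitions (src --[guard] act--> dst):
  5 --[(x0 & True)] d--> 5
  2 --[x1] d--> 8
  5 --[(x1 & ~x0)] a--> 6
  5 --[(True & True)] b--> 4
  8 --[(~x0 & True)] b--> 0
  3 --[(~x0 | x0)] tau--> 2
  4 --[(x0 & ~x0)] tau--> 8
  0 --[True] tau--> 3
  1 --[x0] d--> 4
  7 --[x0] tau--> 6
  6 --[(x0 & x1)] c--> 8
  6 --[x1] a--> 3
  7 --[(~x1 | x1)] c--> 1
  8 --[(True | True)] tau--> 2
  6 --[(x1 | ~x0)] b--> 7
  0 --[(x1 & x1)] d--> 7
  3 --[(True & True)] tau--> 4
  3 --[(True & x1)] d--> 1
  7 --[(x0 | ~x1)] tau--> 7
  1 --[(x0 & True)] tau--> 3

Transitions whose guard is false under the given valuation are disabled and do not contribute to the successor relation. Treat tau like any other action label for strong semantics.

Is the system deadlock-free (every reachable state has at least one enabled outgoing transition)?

Reachable = {0,2,3,4}
  0: tau→3  [1 out]
  2: ∅  [STUCK]
  3: tau→2  tau→4  [2 out]
  4: ∅  [STUCK]
Path to 2: tau·tau

Answer: DEADLOCK at state 2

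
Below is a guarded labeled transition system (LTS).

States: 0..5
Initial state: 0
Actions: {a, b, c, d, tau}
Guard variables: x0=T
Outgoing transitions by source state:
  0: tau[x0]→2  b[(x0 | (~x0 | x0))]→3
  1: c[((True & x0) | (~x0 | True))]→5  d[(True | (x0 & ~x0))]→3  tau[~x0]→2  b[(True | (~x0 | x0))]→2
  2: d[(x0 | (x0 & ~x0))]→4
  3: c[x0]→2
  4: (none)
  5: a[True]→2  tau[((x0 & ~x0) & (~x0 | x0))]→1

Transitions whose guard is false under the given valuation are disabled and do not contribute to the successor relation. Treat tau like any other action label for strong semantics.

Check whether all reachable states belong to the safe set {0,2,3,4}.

Safe = {0,2,3,4}
R = {0,2,3,4}
  0: ✓
  2: ✓
  3: ✓
  4: ✓

Answer: INVARIANT HOLDS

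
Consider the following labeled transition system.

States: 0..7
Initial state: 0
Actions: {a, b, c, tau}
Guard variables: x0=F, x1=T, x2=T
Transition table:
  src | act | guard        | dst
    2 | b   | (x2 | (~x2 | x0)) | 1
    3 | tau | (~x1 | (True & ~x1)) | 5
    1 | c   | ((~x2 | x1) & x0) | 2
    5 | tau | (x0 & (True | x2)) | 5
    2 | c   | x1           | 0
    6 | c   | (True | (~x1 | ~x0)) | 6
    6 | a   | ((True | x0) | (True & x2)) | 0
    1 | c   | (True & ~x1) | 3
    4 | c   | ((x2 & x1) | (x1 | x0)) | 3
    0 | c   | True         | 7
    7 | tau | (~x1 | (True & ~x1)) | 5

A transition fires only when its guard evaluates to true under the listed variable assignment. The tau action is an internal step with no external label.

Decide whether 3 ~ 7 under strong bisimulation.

Answer: BISIMILAR

Working:
Refine partition for ~:
  round 0: {{0,1,2,3,4,5,6,7}}
  round 1: {{0,4},{1,3,5,7},{2},{6}}
stable after 2 split(s): 4 block(s)
class of 3: {1,3,5,7}; class of 7: {1,3,5,7}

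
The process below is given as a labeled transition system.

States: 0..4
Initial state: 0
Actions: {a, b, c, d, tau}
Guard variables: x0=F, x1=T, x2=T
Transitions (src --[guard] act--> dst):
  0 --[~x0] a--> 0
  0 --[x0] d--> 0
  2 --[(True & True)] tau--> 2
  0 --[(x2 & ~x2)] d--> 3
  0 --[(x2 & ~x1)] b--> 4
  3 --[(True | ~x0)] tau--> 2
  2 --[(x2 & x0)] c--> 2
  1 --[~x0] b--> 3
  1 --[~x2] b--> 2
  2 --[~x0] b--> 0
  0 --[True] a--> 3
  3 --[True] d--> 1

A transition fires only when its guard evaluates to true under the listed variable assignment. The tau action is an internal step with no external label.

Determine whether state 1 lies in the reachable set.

7 transition(s) survive guard evaluation.
Layer 0: {0}
Layer 1: {3}  cumulative {0,3}
Layer 2: {1,2}  cumulative {0,1,2,3}
Reachable = {0,1,2,3}
trace reaching 1: a·d

Answer: REACHABLE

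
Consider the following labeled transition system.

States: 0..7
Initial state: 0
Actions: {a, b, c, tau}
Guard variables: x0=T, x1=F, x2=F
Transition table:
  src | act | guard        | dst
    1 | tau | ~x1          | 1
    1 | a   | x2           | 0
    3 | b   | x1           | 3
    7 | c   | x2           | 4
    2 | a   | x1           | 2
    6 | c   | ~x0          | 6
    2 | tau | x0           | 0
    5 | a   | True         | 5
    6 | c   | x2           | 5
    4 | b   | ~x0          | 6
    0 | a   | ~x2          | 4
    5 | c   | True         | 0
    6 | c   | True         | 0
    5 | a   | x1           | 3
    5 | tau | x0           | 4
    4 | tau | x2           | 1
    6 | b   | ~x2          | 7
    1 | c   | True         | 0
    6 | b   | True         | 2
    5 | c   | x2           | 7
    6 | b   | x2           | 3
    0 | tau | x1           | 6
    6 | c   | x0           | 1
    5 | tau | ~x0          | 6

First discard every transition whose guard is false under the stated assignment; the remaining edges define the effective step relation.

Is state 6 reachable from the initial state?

Guard filter leaves 11 enabled edge(s).
Layer 0: {0}
Layer 1: {4}  total {0,4}
R = {0,4}

Answer: UNREACHABLE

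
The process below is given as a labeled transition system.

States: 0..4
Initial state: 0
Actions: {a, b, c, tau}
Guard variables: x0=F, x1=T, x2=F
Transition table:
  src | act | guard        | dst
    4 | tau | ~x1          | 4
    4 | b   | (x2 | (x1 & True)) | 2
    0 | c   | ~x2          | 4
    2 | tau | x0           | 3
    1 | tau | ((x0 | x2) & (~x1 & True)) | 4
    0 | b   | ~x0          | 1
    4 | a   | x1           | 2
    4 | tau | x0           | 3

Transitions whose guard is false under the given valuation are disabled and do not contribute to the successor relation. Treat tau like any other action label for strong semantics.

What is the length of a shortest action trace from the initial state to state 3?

BFS to 3:
  Layer 0: {0}
  Layer 1: {1,4}
  Layer 2: {2}
3 never appears.

Answer: UNREACHABLE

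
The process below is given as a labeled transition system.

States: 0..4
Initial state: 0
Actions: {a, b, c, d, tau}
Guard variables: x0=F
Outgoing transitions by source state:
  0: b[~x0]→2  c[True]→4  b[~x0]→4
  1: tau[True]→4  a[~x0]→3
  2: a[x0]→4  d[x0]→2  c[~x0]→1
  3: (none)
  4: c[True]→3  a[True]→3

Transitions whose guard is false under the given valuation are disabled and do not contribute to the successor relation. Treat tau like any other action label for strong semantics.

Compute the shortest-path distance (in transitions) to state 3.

Answer: 2

Analysis:
Breadth-first toward 3:
  L0 = {0}
  L1 = {2,4}
  L2 = {1,3}
depth(3)=2, e.g. b·a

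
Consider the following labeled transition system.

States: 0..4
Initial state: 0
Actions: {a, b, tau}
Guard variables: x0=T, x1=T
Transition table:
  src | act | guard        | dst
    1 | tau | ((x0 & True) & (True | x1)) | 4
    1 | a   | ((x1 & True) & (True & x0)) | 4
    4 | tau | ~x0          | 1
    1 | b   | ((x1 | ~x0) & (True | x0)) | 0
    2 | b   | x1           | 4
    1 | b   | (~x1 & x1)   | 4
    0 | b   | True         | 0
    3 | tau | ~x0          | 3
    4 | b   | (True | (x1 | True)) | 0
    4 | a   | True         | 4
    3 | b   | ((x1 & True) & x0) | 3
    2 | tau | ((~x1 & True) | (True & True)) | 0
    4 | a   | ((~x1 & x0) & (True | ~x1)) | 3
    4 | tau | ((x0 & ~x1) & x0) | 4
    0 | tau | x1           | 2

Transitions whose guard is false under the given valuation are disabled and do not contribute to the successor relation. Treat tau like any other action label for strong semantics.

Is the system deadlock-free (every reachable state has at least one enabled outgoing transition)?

Answer: DEADLOCK-FREE

Trace:
Reach set: {0,2,4}
  0: b→0  tau→2  [2 exit(s)]
  2: b→4  tau→0  [2 exit(s)]
  4: a→4  b→0  [2 exit(s)]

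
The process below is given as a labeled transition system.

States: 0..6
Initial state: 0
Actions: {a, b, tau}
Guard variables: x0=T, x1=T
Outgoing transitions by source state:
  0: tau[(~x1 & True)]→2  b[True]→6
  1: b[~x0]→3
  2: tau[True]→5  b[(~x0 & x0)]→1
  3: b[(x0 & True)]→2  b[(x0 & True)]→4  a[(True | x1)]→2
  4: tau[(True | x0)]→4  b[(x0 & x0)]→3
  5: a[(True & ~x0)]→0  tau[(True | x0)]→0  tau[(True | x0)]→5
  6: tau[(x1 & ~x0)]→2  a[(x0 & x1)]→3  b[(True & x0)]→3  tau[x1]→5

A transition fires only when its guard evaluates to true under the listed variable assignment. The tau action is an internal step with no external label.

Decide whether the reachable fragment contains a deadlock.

Answer: DEADLOCK-FREE

Working:
Reach set: {0,2,3,4,5,6}
  0: b→6  [deg 1]
  2: tau→5  [deg 1]
  3: a→2  b→2  b→4  [deg 3]
  4: b→3  tau→4  [deg 2]
  5: tau→0  tau→5  [deg 2]
  6: a→3  b→3  tau→5  [deg 3]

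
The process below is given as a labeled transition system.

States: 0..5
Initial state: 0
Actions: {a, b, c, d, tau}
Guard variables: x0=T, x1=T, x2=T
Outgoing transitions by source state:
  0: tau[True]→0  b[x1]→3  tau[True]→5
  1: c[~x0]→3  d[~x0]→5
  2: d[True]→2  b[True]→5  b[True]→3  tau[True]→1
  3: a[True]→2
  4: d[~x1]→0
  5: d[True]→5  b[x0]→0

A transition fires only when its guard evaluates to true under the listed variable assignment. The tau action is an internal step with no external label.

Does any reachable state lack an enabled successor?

Answer: DEADLOCK at state 1

Analysis:
R = {0,1,2,3,5}
  0: b→3  tau→0  tau→5  [3 exit(s)]
  1: ∅  [STUCK]
  2: b→3  b→5  d→2  tau→1  [4 exit(s)]
  3: a→2  [1 exit(s)]
  5: b→0  d→5  [2 exit(s)]
trace reaching 1: b·a·tau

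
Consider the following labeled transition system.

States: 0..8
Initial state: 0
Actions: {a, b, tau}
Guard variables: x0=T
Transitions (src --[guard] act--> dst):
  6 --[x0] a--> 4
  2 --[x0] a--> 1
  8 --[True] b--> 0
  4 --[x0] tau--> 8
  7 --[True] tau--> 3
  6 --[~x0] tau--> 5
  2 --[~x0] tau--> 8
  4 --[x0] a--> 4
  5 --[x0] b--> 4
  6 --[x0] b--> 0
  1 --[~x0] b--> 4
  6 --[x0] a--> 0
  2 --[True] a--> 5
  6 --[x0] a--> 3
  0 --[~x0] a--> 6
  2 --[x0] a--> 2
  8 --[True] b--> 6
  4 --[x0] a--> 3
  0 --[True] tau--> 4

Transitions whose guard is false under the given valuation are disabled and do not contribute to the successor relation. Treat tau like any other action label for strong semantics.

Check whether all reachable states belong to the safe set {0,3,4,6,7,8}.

Allowed set {0,3,4,6,7,8}
Reach set: {0,3,4,6,8}
  0: safe
  3: safe
  4: safe
  6: safe
  8: safe

Answer: INVARIANT HOLDS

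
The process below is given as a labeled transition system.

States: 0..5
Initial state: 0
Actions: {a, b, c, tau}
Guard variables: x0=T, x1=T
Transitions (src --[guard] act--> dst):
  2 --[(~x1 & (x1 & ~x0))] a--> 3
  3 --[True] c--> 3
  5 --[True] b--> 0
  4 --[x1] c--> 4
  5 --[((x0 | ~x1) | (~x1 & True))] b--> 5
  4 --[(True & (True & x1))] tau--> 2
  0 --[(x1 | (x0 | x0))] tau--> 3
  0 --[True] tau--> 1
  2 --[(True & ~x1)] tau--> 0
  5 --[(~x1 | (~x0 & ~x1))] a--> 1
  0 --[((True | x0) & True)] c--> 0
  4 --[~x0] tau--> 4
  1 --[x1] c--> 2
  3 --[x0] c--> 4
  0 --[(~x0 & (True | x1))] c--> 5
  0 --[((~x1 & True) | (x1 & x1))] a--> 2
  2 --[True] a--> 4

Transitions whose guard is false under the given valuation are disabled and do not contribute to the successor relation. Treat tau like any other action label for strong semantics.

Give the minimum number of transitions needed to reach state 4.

Answer: 2

Trace:
BFS to 4:
  L0 = {0}
  L1 = {1,2,3}
  L2 = {4}
first hit 4 at d=2 via a·a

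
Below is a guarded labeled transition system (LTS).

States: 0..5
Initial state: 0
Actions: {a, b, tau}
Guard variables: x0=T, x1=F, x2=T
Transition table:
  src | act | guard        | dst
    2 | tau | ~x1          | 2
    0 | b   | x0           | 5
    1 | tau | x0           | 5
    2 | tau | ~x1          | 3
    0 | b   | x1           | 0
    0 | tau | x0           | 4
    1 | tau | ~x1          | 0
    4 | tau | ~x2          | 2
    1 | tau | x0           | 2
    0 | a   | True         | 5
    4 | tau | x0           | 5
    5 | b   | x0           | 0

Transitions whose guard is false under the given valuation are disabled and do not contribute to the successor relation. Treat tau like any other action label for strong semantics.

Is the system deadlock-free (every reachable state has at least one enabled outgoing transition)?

Reachable = {0,4,5}
  0: a→5  b→5  tau→4  [deg 3]
  4: tau→5  [deg 1]
  5: b→0  [deg 1]

Answer: DEADLOCK-FREE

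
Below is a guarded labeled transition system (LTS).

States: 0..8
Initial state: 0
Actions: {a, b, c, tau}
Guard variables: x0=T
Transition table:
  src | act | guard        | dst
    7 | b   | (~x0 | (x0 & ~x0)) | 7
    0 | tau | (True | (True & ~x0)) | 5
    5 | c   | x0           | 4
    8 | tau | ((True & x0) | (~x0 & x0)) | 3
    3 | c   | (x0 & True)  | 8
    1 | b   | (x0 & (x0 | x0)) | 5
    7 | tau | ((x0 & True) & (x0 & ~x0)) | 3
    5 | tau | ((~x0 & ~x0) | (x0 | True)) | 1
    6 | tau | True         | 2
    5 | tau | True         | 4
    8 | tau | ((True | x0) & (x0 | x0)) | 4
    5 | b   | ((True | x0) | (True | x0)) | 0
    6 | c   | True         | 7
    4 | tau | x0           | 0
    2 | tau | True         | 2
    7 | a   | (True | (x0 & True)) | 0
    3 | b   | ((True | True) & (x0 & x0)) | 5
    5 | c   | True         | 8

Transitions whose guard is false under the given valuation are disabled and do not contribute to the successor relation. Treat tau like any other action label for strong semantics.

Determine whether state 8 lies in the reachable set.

Answer: REACHABLE

Working:
After dropping false guards: 16 live edges.
depth 0: {0}
depth 1: {5}  cumulative {0,5}
depth 2: {1,4,8}  cumulative {0,1,4,5,8}
depth 3: {3}  cumulative {0,1,3,4,5,8}
Reach set: {0,1,3,4,5,8}
witness 8: tau·c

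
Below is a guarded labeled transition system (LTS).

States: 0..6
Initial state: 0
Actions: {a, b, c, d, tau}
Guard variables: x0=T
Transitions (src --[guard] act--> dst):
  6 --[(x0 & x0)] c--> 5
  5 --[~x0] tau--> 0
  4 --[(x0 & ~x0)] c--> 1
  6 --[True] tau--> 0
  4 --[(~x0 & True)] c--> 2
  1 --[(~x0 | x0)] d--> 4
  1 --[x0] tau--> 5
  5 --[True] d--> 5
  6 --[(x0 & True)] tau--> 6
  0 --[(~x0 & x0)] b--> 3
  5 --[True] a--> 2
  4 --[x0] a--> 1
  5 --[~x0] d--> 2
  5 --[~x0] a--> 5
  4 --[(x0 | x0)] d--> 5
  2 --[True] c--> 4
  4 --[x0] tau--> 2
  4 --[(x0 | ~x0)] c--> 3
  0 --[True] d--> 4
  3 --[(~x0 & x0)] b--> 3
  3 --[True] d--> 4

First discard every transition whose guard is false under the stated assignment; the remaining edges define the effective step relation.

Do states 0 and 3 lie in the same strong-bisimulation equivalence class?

Compute ~ classes (split until stable):
  P[0] = {{0,1,2,3,4,5,6}}
  P[1] = {{0,3},{1},{2},{4},{5},{6}}
stable after 2 split(s): 6 block(s)
[0]={0,3}  [3]={0,3}

Answer: BISIMILAR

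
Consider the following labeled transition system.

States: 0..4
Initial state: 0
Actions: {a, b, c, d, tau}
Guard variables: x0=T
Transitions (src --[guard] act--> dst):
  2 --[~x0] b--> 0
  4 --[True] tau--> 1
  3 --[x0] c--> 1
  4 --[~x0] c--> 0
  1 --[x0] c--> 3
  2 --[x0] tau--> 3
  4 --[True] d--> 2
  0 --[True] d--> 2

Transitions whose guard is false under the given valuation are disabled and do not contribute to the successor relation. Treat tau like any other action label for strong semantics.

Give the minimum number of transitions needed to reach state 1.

Answer: 3

Trace:
Layered search for 1:
  depth 0: {0}
  depth 1: {2}
  depth 2: {3}
  depth 3: {1}
first hit 1 at d=3 via d·tau·c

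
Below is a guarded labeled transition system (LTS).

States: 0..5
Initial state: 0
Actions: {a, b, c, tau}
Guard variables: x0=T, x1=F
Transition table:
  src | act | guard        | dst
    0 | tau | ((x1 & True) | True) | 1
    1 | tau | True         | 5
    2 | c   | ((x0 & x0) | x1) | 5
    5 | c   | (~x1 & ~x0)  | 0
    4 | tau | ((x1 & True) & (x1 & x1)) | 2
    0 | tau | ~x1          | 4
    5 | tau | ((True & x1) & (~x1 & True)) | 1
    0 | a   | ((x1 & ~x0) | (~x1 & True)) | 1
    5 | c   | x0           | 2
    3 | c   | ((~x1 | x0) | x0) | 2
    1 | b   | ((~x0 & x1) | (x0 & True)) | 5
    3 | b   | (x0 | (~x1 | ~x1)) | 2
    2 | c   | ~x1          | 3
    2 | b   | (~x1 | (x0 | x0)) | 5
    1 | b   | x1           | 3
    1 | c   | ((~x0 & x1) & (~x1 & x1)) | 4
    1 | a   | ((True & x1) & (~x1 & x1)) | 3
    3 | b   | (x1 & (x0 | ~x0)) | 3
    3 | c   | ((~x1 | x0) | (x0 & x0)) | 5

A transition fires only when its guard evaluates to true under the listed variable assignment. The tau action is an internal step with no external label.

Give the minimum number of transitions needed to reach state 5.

Answer: 2

Trace:
Layered search for 5:
  L0 = {0}
  L1 = {1,4}
  L2 = {5}
depth(5)=2, e.g. a·b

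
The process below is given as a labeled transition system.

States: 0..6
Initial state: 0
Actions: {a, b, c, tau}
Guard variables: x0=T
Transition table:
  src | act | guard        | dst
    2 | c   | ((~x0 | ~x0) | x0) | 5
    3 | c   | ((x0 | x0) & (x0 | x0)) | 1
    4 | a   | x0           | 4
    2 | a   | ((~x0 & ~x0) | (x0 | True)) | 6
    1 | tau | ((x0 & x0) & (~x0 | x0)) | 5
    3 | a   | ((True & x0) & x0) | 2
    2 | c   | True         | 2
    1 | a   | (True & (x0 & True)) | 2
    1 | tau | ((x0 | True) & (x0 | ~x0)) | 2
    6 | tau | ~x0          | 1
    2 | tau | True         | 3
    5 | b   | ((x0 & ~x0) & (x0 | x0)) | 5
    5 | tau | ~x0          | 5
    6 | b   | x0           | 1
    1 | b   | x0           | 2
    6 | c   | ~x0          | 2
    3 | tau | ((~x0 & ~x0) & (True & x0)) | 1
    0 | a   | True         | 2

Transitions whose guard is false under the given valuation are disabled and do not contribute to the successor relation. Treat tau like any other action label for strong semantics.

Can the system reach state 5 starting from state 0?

13 transition(s) survive guard evaluation.
Layer 0: {0}
Layer 1: {2}  total {0,2}
Layer 2: {3,5,6}  total {0,2,3,5,6}
Layer 3: {1}  total {0,1,2,3,5,6}
Reach set: {0,1,2,3,5,6}
trace reaching 5: a·c

Answer: REACHABLE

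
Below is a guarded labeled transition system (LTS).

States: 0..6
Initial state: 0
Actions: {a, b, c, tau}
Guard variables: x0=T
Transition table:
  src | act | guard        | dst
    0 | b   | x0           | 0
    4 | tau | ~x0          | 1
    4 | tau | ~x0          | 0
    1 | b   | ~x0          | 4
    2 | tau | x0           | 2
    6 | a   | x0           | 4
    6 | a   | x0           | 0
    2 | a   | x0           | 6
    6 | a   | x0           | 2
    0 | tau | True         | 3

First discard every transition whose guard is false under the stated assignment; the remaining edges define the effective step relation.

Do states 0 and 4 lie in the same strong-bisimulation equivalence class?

Answer: NOT BISIMILAR

Working:
Compute ~ classes (split until stable):
  π0 = {{0,1,2,3,4,5,6}}
  π1 = {{0},{1,3,4,5},{2},{6}}
4 equivalence class(es) (converged in 2)
class of 0: {0}; class of 4: {1,3,4,5}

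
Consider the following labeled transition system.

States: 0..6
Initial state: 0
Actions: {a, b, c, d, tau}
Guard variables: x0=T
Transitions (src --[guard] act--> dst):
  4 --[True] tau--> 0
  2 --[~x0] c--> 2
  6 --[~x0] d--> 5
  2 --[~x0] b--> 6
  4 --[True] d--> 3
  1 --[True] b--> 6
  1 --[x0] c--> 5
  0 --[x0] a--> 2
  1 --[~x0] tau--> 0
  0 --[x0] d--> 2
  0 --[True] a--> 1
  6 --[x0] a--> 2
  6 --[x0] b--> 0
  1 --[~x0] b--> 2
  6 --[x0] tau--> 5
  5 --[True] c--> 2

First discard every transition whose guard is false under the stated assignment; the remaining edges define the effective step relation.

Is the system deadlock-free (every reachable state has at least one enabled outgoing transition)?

R = {0,1,2,5,6}
  0: a→1  a→2  d→2  [3 exit(s)]
  1: b→6  c→5  [2 exit(s)]
  2: ∅  [STUCK]
  5: c→2  [1 exit(s)]
  6: a→2  b→0  tau→5  [3 exit(s)]
Path to 2: a

Answer: DEADLOCK at state 2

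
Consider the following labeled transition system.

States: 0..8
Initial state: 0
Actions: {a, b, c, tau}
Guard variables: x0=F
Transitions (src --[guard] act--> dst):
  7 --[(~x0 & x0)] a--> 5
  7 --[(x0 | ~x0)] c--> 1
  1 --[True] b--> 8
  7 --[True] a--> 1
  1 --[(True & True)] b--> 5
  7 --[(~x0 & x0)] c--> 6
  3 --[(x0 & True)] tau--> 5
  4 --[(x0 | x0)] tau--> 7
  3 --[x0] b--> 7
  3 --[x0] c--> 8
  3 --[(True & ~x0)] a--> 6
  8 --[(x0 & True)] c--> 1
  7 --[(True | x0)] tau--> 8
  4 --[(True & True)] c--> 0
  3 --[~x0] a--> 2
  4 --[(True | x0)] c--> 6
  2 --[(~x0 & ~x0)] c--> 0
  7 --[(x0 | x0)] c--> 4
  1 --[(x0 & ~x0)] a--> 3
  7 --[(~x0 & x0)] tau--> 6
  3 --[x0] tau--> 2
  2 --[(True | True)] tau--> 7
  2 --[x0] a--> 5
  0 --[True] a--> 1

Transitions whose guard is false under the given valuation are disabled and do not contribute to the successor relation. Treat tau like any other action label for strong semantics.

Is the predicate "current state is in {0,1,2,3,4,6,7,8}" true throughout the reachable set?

Answer: INVARIANT VIOLATED at state 5

Trace:
Inv-set: {0,1,2,3,4,6,7,8}
Reachable = {0,1,5,8}
  0: ok
  1: ok
  5: outside
  8: ok
witness against invariant: a·b → 5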